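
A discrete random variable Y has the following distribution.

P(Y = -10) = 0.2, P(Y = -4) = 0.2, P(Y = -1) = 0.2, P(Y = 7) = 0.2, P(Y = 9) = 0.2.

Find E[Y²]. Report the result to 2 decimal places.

49.40

E[Y²] = (-10)²(0.2) + (-4)²(0.2) + (-1)²(0.2) + (7)²(0.2) + (9)²(0.2) = 49.4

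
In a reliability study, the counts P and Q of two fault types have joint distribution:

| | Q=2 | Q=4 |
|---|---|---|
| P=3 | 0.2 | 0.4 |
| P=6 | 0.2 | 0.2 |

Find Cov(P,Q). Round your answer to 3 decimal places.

E[P] = 4.2,  E[Q] = 3.2
E[PQ] = 13.2
Cov(P,Q) = E[PQ] − E[P]E[Q] = 13.2 − (4.2)(3.2) = -0.24

-0.240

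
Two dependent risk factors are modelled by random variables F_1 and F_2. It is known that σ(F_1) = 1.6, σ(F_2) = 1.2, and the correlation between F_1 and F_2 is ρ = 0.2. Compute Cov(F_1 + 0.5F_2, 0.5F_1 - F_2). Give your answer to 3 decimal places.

0.272

var(F_1) = (1.6)² = 2.56;  var(F_2) = (1.2)² = 1.44
Cov(F_1,F_2) = ρ·σ(F_1)·σ(F_2) = 0.2·1.6·1.2 = 0.384
Cov(F_1 + 0.5F_2, 0.5F_1 - F_2) = (1)(0.5)var(F_1) + (0.5)(-1)var(F_2) + [(1)(-1) + (0.5)(0.5)]Cov(F_1,F_2)
= 0.5·2.56 + -0.5·1.44 + -0.75·0.384 = 0.272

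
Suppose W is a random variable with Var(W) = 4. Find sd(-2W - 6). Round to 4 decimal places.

4.0000

Var(-2W - 6) = (-2)²·4 = 16
sd(-2W - 6) = √16 ≈ 4.0000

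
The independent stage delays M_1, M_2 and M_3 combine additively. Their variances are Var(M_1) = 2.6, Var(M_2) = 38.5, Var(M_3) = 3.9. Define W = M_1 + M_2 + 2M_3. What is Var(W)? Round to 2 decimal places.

By independence, Var(W) = (1)²Var(M_1) + (1)²Var(M_2) + (2)²Var(M_3)
= (1)²·2.6 + (1)²·38.5 + (2)²·3.9 = 56.7

56.70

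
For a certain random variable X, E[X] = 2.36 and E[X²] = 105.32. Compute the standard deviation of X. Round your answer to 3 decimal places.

9.988

Var(X) = 105.32 − (2.36)² = 99.7504
SD(X) = √99.7504 ≈ 9.988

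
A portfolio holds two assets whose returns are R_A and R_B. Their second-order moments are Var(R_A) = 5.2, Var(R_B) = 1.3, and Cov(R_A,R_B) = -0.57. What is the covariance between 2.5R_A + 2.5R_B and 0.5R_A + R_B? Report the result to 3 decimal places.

7.613

Cov(2.5R_A + 2.5R_B, 0.5R_A + R_B) = (2.5)(0.5)Var(R_A) + (2.5)(1)Var(R_B) + [(2.5)(1) + (2.5)(0.5)]Cov(R_A,R_B)
= 1.25·5.2 + 2.5·1.3 + 3.75·-0.57 = 7.6125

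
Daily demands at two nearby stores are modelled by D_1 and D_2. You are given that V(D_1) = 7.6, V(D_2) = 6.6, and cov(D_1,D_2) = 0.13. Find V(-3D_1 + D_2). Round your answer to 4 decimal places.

74.2200

V(-3D_1 + D_2) = (-3)²·V(D_1) + (1)²·V(D_2) + 2·(-3)·(1)·cov(D_1,D_2)
= 9·7.6 + 1·6.6 + -6·0.13 = 74.22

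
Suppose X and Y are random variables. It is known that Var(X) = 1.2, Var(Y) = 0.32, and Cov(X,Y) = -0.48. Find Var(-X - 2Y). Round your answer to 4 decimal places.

Var(-X - 2Y) = (-1)²·Var(X) + (-2)²·Var(Y) + 2·(-1)·(-2)·Cov(X,Y)
= 1·1.2 + 4·0.32 + 4·-0.48 = 0.56

0.5600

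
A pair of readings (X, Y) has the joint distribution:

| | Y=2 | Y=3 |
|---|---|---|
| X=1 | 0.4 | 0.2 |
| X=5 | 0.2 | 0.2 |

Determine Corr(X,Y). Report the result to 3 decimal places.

E[X] = 2.6,  E[Y] = 2.4
E[XY] = 6.4
cov(X,Y) = E[XY] − E[X]E[Y] = 6.4 − (2.6)(2.4) = 0.16
V(X) = 3.84,  V(Y) = 0.24
ρ = 0.16 / √(3.84·0.24) ≈ 0.167

0.167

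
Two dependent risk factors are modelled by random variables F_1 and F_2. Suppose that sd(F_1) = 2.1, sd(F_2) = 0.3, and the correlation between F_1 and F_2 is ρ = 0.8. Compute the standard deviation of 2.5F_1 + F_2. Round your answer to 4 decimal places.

Var(F_1) = (2.1)² = 4.41;  Var(F_2) = (0.3)² = 0.09
Cov(F_1,F_2) = ρ·sd(F_1)·sd(F_2) = 0.8·2.1·0.3 = 0.504
Var(2.5F_1 + F_2) = (2.5)²·Var(F_1) + (1)²·Var(F_2) + 2·(2.5)·(1)·Cov(F_1,F_2)
= 6.25·4.41 + 1·0.09 + 5·0.504 = 30.1725
sd(2.5F_1 + F_2) = √30.1725 ≈ 5.4930

5.4930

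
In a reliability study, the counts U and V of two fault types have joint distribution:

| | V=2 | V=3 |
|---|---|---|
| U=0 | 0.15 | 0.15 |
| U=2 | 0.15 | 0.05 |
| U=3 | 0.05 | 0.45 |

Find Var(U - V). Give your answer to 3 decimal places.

1.488

E[U] = 1.9,  E[V] = 2.65,  E[UV] = 5.25
Var(U) = 5.3 − (1.9)² = 1.69;  Var(V) = 7.25 − (2.65)² = 0.2275
Cov(U,V) = 5.25 − (1.9)(2.65) = 0.215
Var(U - V) = (1)²·1.69 + (-1)²·0.2275 + 2·(1)·(-1)·0.215 = 1.4875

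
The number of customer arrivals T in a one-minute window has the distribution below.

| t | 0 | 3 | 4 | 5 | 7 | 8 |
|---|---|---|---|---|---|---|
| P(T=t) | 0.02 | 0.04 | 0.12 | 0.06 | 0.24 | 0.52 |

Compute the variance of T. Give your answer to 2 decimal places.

E[T] = (0)(0.02) + (3)(0.04) + (4)(0.12) + (5)(0.06) + (7)(0.24) + (8)(0.52) = 6.74
E[T²] = (0)²(0.02) + (3)²(0.04) + (4)²(0.12) + (5)²(0.06) + (7)²(0.24) + (8)²(0.52) = 48.82
var(T) = E[T²] − (E[T])² = 48.82 − (6.74)² = 3.3924

3.39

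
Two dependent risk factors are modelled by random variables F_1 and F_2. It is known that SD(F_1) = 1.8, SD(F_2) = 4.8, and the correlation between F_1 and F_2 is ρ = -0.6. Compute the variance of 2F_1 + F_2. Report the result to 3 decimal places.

15.264

V(F_1) = (1.8)² = 3.24;  V(F_2) = (4.8)² = 23.04
Cov(F_1,F_2) = ρ·SD(F_1)·SD(F_2) = -0.6·1.8·4.8 = -5.184
V(2F_1 + F_2) = (2)²·V(F_1) + (1)²·V(F_2) + 2·(2)·(1)·Cov(F_1,F_2)
= 4·3.24 + 1·23.04 + 4·-5.184 = 15.264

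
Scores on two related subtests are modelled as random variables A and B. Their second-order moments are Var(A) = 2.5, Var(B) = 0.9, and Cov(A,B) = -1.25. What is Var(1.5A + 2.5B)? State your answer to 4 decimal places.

Var(1.5A + 2.5B) = (1.5)²·Var(A) + (2.5)²·Var(B) + 2·(1.5)·(2.5)·Cov(A,B)
= 2.25·2.5 + 6.25·0.9 + 7.5·-1.25 = 1.875

1.8750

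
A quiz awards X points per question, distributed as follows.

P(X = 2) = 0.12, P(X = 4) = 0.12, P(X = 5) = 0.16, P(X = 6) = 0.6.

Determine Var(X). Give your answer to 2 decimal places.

E[X] = (2)(0.12) + (4)(0.12) + (5)(0.16) + (6)(0.6) = 5.12
E[X²] = (2)²(0.12) + (4)²(0.12) + (5)²(0.16) + (6)²(0.6) = 28
Var(X) = E[X²] − (E[X])² = 28 − (5.12)² = 1.7856

1.79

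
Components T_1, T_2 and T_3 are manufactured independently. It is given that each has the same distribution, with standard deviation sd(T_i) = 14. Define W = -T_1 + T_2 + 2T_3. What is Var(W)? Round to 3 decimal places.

1176.000

Var(T_i) = (14)² = 196
By independence, Var(W) = (-1)²Var(T_1) + (1)²Var(T_2) + (2)²Var(T_3)
= (-1)²·196 + (1)²·196 + (2)²·196 = 1176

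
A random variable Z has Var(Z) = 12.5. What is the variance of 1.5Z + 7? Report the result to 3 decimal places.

28.125

Var(1.5Z + 7) = (1.5)²·Var(Z) = 2.25·12.5 = 28.125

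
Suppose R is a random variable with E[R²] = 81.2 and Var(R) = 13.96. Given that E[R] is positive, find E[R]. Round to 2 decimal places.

8.20

(E[R])² = E[R²] − Var(R) = 81.2 − 13.96 = 67.24
E[R] = √67.24 = 8.2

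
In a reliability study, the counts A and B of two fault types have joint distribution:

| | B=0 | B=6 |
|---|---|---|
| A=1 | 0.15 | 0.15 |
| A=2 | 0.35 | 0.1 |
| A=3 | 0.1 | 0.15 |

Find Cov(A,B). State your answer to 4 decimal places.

0.1200

E[A] = 1.95,  E[B] = 2.4
E[AB] = 4.8
Cov(A,B) = E[AB] − E[A]E[B] = 4.8 − (1.95)(2.4) = 0.12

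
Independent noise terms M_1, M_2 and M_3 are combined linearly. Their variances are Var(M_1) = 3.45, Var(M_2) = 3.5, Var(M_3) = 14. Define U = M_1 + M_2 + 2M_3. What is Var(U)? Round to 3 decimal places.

By independence, Var(U) = (1)²Var(M_1) + (1)²Var(M_2) + (2)²Var(M_3)
= (1)²·3.45 + (1)²·3.5 + (2)²·14 = 62.95

62.950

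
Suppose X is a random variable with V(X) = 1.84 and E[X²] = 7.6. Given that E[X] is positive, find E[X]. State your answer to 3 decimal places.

(E[X])² = E[X²] − V(X) = 7.6 − 1.84 = 5.76
E[X] = √5.76 = 2.4

2.400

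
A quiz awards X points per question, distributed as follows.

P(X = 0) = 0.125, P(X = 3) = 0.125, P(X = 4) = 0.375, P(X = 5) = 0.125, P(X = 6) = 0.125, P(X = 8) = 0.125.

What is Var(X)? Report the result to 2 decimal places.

E[X] = (0)(0.125) + (3)(0.125) + (4)(0.375) + (5)(0.125) + (6)(0.125) + (8)(0.125) = 4.25
E[X²] = (0)²(0.125) + (3)²(0.125) + (4)²(0.375) + (5)²(0.125) + (6)²(0.125) + (8)²(0.125) = 22.75
Var(X) = E[X²] − (E[X])² = 22.75 − (4.25)² = 4.6875

4.69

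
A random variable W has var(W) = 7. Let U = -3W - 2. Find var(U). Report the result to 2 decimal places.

63.00

var(-3W - 2) = (-3)²·var(W) = 9·7 = 63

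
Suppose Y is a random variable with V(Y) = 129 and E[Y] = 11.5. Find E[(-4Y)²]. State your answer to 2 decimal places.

E[-4Y] = -4·11.5 = -46
V(-4Y) = (-4)²·129 = 2064
E[(-4Y)²] = V((-4Y)) + (E[(-4Y)])² = 2064 + (-46)² = 4180

4180.00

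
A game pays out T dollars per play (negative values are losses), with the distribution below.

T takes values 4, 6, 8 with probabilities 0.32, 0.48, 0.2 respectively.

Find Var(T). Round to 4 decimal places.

E[T] = (4)(0.32) + (6)(0.48) + (8)(0.2) = 5.76
E[T²] = (4)²(0.32) + (6)²(0.48) + (8)²(0.2) = 35.2
Var(T) = E[T²] − (E[T])² = 35.2 − (5.76)² = 2.0224

2.0224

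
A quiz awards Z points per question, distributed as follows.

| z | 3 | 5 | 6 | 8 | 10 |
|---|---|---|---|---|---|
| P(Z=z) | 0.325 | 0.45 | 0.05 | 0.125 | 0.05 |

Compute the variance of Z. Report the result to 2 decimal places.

3.72

E[Z] = (3)(0.325) + (5)(0.45) + (6)(0.05) + (8)(0.125) + (10)(0.05) = 5.025
E[Z²] = (3)²(0.325) + (5)²(0.45) + (6)²(0.05) + (8)²(0.125) + (10)²(0.05) = 28.975
Var(Z) = E[Z²] − (E[Z])² = 28.975 − (5.025)² = 3.724375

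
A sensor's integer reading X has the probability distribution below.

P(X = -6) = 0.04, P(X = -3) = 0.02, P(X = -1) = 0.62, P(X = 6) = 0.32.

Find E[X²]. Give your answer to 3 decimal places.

13.760

E[X²] = (-6)²(0.04) + (-3)²(0.02) + (-1)²(0.62) + (6)²(0.32) = 13.76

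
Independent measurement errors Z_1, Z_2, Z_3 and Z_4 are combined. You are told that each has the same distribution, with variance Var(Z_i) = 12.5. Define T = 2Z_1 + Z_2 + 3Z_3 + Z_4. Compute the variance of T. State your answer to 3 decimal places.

By independence, Var(T) = (2)²Var(Z_1) + (1)²Var(Z_2) + (3)²Var(Z_3) + (1)²Var(Z_4)
= (2)²·12.5 + (1)²·12.5 + (3)²·12.5 + (1)²·12.5 = 187.5

187.500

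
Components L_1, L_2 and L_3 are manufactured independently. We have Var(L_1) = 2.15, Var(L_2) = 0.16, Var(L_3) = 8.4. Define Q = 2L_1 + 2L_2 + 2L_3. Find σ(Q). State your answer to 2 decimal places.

6.55

By independence, Var(Q) = (2)²Var(L_1) + (2)²Var(L_2) + (2)²Var(L_3)
= (2)²·2.15 + (2)²·0.16 + (2)²·8.4 = 42.84
σ(Q) = √42.84 ≈ 6.55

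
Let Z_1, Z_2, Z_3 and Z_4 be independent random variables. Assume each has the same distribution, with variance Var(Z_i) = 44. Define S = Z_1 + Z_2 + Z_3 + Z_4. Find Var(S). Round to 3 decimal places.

By independence, Var(S) = (1)²Var(Z_1) + (1)²Var(Z_2) + (1)²Var(Z_3) + (1)²Var(Z_4)
= (1)²·44 + (1)²·44 + (1)²·44 + (1)²·44 = 176

176.000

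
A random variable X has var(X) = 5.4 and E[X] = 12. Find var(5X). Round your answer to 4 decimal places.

135.0000

var(5X) = (5)²·var(X) = 25·5.4 = 135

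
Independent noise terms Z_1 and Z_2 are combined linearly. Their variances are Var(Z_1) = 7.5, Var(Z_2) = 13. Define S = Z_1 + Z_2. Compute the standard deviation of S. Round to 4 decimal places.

4.5277

By independence, Var(S) = (1)²Var(Z_1) + (1)²Var(Z_2)
= (1)²·7.5 + (1)²·13 = 20.5
sd(S) = √20.5 ≈ 4.5277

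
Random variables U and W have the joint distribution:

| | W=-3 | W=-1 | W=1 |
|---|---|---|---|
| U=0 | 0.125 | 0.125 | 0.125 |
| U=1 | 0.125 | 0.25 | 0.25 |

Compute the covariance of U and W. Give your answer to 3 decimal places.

0.094

E[U] = 0.625,  E[W] = -0.75
E[UW] = -0.375
cov(U,W) = E[UW] − E[U]E[W] = -0.375 − (0.625)(-0.75) = 0.09375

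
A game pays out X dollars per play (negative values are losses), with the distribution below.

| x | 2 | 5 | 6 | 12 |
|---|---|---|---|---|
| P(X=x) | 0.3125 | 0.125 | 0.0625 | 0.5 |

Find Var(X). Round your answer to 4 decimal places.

20.4844

E[X] = (2)(0.3125) + (5)(0.125) + (6)(0.0625) + (12)(0.5) = 7.625
E[X²] = (2)²(0.3125) + (5)²(0.125) + (6)²(0.0625) + (12)²(0.5) = 78.625
Var(X) = E[X²] − (E[X])² = 78.625 − (7.625)² = 20.484375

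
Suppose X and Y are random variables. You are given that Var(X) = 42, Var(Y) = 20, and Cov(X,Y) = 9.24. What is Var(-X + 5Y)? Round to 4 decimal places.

449.6000

Var(-X + 5Y) = (-1)²·Var(X) + (5)²·Var(Y) + 2·(-1)·(5)·Cov(X,Y)
= 1·42 + 25·20 + -10·9.24 = 449.6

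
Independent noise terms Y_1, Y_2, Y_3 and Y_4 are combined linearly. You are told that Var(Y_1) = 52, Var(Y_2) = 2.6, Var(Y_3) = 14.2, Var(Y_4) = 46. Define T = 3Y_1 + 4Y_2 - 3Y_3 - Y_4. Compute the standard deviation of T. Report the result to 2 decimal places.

26.14

By independence, Var(T) = (3)²Var(Y_1) + (4)²Var(Y_2) + (-3)²Var(Y_3) + (-1)²Var(Y_4)
= (3)²·52 + (4)²·2.6 + (-3)²·14.2 + (-1)²·46 = 683.4
sd(T) = √683.4 ≈ 26.14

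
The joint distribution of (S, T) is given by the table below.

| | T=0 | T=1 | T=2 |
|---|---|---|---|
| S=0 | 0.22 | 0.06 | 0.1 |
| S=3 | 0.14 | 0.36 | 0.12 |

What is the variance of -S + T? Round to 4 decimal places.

E[S] = 1.86,  E[T] = 0.86,  E[ST] = 1.8
var(S) = 5.58 − (1.86)² = 2.1204;  var(T) = 1.3 − (0.86)² = 0.5604
Cov(S,T) = 1.8 − (1.86)(0.86) = 0.2004
var(-S + T) = (-1)²·2.1204 + (1)²·0.5604 + 2·(-1)·(1)·0.2004 = 2.28

2.2800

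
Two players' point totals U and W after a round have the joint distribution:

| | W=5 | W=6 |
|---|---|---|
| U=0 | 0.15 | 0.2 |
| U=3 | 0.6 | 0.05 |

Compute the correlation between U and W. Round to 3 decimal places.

-0.545

E[U] = 1.95,  E[W] = 5.25
E[UW] = 9.9
Cov(U,W) = E[UW] − E[U]E[W] = 9.9 − (1.95)(5.25) = -0.3375
var(U) = 2.0475,  var(W) = 0.1875
ρ = -0.3375 / √(2.0475·0.1875) ≈ -0.545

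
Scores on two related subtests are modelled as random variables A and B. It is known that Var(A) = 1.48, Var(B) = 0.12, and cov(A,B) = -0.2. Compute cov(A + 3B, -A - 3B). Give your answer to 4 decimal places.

cov(A + 3B, -A - 3B) = (1)(-1)Var(A) + (3)(-3)Var(B) + [(1)(-3) + (3)(-1)]cov(A,B)
= -1·1.48 + -9·0.12 + -6·-0.2 = -1.36

-1.3600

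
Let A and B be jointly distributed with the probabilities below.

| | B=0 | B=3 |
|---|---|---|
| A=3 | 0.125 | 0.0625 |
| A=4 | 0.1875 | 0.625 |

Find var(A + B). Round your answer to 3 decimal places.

2.484

E[A] = 3.8125,  E[B] = 2.0625,  E[AB] = 8.0625
var(A) = 14.6875 − (3.8125)² = 0.15234375;  var(B) = 6.1875 − (2.0625)² = 1.93359375
cov(A,B) = 8.0625 − (3.8125)(2.0625) = 0.19921875
var(A + B) = (1)²·0.15234375 + (1)²·1.93359375 + 2·(1)·(1)·0.19921875 = 2.484375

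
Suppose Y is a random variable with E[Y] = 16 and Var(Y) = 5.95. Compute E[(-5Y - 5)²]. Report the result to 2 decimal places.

E[-5Y - 5] = -5·16 − 5 = -85
Var(-5Y - 5) = (-5)²·5.95 = 148.75
E[(-5Y - 5)²] = Var((-5Y - 5)) + (E[(-5Y - 5)])² = 148.75 + (-85)² = 7373.75

7373.75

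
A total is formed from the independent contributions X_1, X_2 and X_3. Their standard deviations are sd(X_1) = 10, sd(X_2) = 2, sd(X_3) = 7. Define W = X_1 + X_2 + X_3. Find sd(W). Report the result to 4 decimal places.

12.3693

var(X_1) = 100, var(X_2) = 4, var(X_3) = 49
By independence, var(W) = (1)²var(X_1) + (1)²var(X_2) + (1)²var(X_3)
= (1)²·100 + (1)²·4 + (1)²·49 = 153
sd(W) = √153 ≈ 12.3693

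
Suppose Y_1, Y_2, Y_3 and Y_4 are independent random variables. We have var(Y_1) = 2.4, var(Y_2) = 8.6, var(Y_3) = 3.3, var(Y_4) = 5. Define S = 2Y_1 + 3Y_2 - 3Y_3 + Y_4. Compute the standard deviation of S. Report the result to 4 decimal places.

11.0318

By independence, var(S) = (2)²var(Y_1) + (3)²var(Y_2) + (-3)²var(Y_3) + (1)²var(Y_4)
= (2)²·2.4 + (3)²·8.6 + (-3)²·3.3 + (1)²·5 = 121.7
SD(S) = √121.7 ≈ 11.0318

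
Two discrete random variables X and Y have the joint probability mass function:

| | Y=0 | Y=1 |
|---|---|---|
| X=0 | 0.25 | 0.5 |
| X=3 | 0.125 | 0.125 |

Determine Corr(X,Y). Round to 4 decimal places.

E[X] = 0.75,  E[Y] = 0.625
E[XY] = 0.375
Cov(X,Y) = E[XY] − E[X]E[Y] = 0.375 − (0.75)(0.625) = -0.09375
var(X) = 1.6875,  var(Y) = 0.234375
ρ = -0.09375 / √(1.6875·0.234375) ≈ -0.1491

-0.1491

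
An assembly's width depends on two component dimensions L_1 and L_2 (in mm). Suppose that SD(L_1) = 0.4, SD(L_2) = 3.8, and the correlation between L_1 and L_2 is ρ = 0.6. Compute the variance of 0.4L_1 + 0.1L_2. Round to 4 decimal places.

0.2430

Var(L_1) = (0.4)² = 0.16;  Var(L_2) = (3.8)² = 14.44
Cov(L_1,L_2) = ρ·SD(L_1)·SD(L_2) = 0.6·0.4·3.8 = 0.912
Var(0.4L_1 + 0.1L_2) = (0.4)²·Var(L_1) + (0.1)²·Var(L_2) + 2·(0.4)·(0.1)·Cov(L_1,L_2)
= 0.16·0.16 + 0.01·14.44 + 0.08·0.912 = 0.24296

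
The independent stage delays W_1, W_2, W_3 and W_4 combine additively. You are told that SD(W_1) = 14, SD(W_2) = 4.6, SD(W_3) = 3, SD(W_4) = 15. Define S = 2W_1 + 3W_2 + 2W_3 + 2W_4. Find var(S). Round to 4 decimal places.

1910.4400

var(W_1) = 196, var(W_2) = 21.16, var(W_3) = 9, var(W_4) = 225
By independence, var(S) = (2)²var(W_1) + (3)²var(W_2) + (2)²var(W_3) + (2)²var(W_4)
= (2)²·196 + (3)²·21.16 + (2)²·9 + (2)²·225 = 1910.44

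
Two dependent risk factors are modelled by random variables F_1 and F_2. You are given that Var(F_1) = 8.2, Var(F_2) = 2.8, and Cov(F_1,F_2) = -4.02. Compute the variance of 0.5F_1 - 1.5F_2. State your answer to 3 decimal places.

Var(0.5F_1 - 1.5F_2) = (0.5)²·Var(F_1) + (-1.5)²·Var(F_2) + 2·(0.5)·(-1.5)·Cov(F_1,F_2)
= 0.25·8.2 + 2.25·2.8 + -1.5·-4.02 = 14.38

14.380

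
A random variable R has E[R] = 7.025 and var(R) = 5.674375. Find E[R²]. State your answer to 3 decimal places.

55.025

E[R²] = var(R) + (E[R])² = 5.674375 + (7.025)² = 55.025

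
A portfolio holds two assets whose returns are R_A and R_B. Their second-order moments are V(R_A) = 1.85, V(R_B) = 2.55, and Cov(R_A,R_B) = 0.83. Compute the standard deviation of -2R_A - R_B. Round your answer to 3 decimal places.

V(-2R_A - R_B) = (-2)²·V(R_A) + (-1)²·V(R_B) + 2·(-2)·(-1)·Cov(R_A,R_B)
= 4·1.85 + 1·2.55 + 4·0.83 = 13.27
SD(-2R_A - R_B) = √13.27 ≈ 3.643

3.643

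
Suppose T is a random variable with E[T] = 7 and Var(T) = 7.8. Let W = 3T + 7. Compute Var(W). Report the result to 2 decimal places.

Var(3T + 7) = (3)²·Var(T) = 9·7.8 = 70.2

70.20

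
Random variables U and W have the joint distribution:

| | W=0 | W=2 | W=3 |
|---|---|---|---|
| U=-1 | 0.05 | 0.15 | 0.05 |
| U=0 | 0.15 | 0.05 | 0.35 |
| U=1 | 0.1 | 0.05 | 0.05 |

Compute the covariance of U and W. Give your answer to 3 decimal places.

E[U] = -0.05,  E[W] = 1.85
E[UW] = -0.2
Cov(U,W) = E[UW] − E[U]E[W] = -0.2 − (-0.05)(1.85) = -0.1075

-0.108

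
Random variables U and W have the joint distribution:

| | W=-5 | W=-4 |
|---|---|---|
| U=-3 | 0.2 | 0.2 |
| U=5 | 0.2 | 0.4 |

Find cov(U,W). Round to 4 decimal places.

E[U] = 1.8,  E[W] = -4.4
E[UW] = -7.6
cov(U,W) = E[UW] − E[U]E[W] = -7.6 − (1.8)(-4.4) = 0.32

0.3200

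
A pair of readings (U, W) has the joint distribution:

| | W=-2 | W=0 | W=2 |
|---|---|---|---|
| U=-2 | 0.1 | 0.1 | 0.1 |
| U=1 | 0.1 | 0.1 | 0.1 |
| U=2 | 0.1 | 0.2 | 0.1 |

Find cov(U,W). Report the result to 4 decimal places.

E[U] = 0.5,  E[W] = 0
E[UW] = 0
cov(U,W) = E[UW] − E[U]E[W] = 0 − (0.5)(0) = 0

0.0000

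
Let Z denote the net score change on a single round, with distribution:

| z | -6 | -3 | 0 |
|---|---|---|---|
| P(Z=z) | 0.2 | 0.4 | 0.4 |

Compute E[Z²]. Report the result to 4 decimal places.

E[Z²] = (-6)²(0.2) + (-3)²(0.4) + (0)²(0.4) = 10.8

10.8000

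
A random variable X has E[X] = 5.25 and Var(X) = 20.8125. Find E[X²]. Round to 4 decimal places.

E[X²] = Var(X) + (E[X])² = 20.8125 + (5.25)² = 48.375

48.3750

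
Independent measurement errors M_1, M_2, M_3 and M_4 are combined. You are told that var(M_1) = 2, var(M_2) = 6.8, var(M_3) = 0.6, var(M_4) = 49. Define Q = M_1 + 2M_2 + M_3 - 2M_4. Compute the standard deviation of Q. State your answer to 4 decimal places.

15.0266

By independence, var(Q) = (1)²var(M_1) + (2)²var(M_2) + (1)²var(M_3) + (-2)²var(M_4)
= (1)²·2 + (2)²·6.8 + (1)²·0.6 + (-2)²·49 = 225.8
SD(Q) = √225.8 ≈ 15.0266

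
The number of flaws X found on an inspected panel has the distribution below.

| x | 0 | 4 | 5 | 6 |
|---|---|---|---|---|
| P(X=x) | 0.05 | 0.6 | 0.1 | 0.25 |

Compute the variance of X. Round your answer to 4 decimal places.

E[X] = (0)(0.05) + (4)(0.6) + (5)(0.1) + (6)(0.25) = 4.4
E[X²] = (0)²(0.05) + (4)²(0.6) + (5)²(0.1) + (6)²(0.25) = 21.1
V(X) = E[X²] − (E[X])² = 21.1 − (4.4)² = 1.74

1.7400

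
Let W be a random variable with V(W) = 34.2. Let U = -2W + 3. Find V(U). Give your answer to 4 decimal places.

V(-2W + 3) = (-2)²·V(W) = 4·34.2 = 136.8

136.8000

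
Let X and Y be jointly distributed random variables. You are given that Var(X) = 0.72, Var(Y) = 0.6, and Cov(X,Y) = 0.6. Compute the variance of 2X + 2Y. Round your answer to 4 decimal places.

Var(2X + 2Y) = (2)²·Var(X) + (2)²·Var(Y) + 2·(2)·(2)·Cov(X,Y)
= 4·0.72 + 4·0.6 + 8·0.6 = 10.08

10.0800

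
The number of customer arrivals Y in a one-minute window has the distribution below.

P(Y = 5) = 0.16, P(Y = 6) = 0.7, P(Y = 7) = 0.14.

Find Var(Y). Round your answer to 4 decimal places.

E[Y] = (5)(0.16) + (6)(0.7) + (7)(0.14) = 5.98
E[Y²] = (5)²(0.16) + (6)²(0.7) + (7)²(0.14) = 36.06
Var(Y) = E[Y²] − (E[Y])² = 36.06 − (5.98)² = 0.2996

0.2996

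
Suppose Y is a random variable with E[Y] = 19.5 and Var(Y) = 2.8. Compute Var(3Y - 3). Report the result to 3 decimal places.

25.200

Var(3Y - 3) = (3)²·Var(Y) = 9·2.8 = 25.2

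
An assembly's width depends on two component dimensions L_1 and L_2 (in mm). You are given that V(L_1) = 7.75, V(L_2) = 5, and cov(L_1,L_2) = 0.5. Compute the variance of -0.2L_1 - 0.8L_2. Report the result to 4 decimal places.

V(-0.2L_1 - 0.8L_2) = (-0.2)²·V(L_1) + (-0.8)²·V(L_2) + 2·(-0.2)·(-0.8)·cov(L_1,L_2)
= 0.04·7.75 + 0.64·5 + 0.32·0.5 = 3.67

3.6700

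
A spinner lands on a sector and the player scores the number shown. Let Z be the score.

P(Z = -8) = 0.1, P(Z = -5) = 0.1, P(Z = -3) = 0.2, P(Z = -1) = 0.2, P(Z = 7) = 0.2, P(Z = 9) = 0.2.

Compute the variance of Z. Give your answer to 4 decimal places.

35.6900

E[Z] = (-8)(0.1) + (-5)(0.1) + (-3)(0.2) + (-1)(0.2) + (7)(0.2) + (9)(0.2) = 1.1
E[Z²] = (-8)²(0.1) + (-5)²(0.1) + (-3)²(0.2) + (-1)²(0.2) + (7)²(0.2) + (9)²(0.2) = 36.9
var(Z) = E[Z²] − (E[Z])² = 36.9 − (1.1)² = 35.69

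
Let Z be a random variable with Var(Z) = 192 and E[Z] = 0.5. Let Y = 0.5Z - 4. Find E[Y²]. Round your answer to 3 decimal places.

62.063

E[0.5Z - 4] = 0.5·0.5 − 4 = -3.75
Var(0.5Z - 4) = (0.5)²·192 = 48
E[Y²] = Var(Y) + (E[Y])² = 48 + (-3.75)² = 62.0625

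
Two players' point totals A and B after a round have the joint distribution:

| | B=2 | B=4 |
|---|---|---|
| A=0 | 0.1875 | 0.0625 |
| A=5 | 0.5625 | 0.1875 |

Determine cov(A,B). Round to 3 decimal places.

0.000

E[A] = 3.75,  E[B] = 2.5
E[AB] = 9.375
cov(A,B) = E[AB] − E[A]E[B] = 9.375 − (3.75)(2.5) = 0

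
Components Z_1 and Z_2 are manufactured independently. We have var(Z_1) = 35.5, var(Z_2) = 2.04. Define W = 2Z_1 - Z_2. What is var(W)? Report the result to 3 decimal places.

144.040

By independence, var(W) = (2)²var(Z_1) + (-1)²var(Z_2)
= (2)²·35.5 + (-1)²·2.04 = 144.04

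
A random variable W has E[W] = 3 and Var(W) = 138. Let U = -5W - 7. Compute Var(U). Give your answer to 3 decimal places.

Var(-5W - 7) = (-5)²·Var(W) = 25·138 = 3450

3450.000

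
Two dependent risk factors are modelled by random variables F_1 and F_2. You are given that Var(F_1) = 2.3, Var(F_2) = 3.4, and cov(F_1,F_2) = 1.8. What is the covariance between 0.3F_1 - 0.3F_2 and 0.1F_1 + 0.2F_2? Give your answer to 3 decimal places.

cov(0.3F_1 - 0.3F_2, 0.1F_1 + 0.2F_2) = (0.3)(0.1)Var(F_1) + (-0.3)(0.2)Var(F_2) + [(0.3)(0.2) + (-0.3)(0.1)]cov(F_1,F_2)
= 0.03·2.3 + -0.06·3.4 + 0.03·1.8 = -0.081

-0.081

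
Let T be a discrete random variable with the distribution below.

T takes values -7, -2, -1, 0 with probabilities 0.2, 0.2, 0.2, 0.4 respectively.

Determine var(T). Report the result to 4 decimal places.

6.8000

E[T] = (-7)(0.2) + (-2)(0.2) + (-1)(0.2) + (0)(0.4) = -2
E[T²] = (-7)²(0.2) + (-2)²(0.2) + (-1)²(0.2) + (0)²(0.4) = 10.8
var(T) = E[T²] − (E[T])² = 10.8 − (-2)² = 6.8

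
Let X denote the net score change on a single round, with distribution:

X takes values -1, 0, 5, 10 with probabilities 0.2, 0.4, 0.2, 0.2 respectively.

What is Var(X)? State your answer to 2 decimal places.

17.36

E[X] = (-1)(0.2) + (0)(0.4) + (5)(0.2) + (10)(0.2) = 2.8
E[X²] = (-1)²(0.2) + (0)²(0.4) + (5)²(0.2) + (10)²(0.2) = 25.2
Var(X) = E[X²] − (E[X])² = 25.2 − (2.8)² = 17.36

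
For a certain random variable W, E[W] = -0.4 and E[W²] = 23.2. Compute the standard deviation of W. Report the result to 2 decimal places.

4.80

Var(W) = 23.2 − (-0.4)² = 23.04
SD(W) = √23.04 ≈ 4.80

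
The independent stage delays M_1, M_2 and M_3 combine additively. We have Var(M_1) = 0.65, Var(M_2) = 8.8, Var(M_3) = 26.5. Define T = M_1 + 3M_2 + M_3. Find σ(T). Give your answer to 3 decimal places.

By independence, Var(T) = (1)²Var(M_1) + (3)²Var(M_2) + (1)²Var(M_3)
= (1)²·0.65 + (3)²·8.8 + (1)²·26.5 = 106.35
σ(T) = √106.35 ≈ 10.313

10.313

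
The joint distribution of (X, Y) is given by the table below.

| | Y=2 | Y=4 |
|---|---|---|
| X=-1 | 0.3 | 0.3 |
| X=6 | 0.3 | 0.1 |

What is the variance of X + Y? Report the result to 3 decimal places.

11.040

E[X] = 1.8,  E[Y] = 2.8,  E[XY] = 4.2
Var(X) = 15 − (1.8)² = 11.76;  Var(Y) = 8.8 − (2.8)² = 0.96
Cov(X,Y) = 4.2 − (1.8)(2.8) = -0.84
Var(X + Y) = (1)²·11.76 + (1)²·0.96 + 2·(1)·(1)·-0.84 = 11.04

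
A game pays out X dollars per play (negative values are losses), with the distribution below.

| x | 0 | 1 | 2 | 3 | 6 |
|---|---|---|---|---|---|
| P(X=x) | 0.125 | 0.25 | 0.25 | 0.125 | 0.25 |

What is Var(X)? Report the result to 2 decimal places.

4.48

E[X] = (0)(0.125) + (1)(0.25) + (2)(0.25) + (3)(0.125) + (6)(0.25) = 2.625
E[X²] = (0)²(0.125) + (1)²(0.25) + (2)²(0.25) + (3)²(0.125) + (6)²(0.25) = 11.375
Var(X) = E[X²] − (E[X])² = 11.375 − (2.625)² = 4.484375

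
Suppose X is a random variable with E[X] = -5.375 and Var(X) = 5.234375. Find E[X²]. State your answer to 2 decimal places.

E[X²] = Var(X) + (E[X])² = 5.234375 + (-5.375)² = 34.125

34.13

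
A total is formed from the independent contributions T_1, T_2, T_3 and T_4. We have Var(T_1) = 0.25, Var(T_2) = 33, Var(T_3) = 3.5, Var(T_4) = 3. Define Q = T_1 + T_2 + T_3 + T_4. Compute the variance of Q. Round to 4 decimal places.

39.7500

By independence, Var(Q) = (1)²Var(T_1) + (1)²Var(T_2) + (1)²Var(T_3) + (1)²Var(T_4)
= (1)²·0.25 + (1)²·33 + (1)²·3.5 + (1)²·3 = 39.75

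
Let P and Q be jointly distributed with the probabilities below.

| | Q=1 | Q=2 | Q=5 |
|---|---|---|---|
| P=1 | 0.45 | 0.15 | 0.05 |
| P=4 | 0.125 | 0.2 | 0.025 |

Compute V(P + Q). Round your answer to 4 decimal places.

E[P] = 2.05,  E[Q] = 1.65,  E[PQ] = 3.6
V(P) = 6.25 − (2.05)² = 2.0475;  V(Q) = 3.85 − (1.65)² = 1.1275
Cov(P,Q) = 3.6 − (2.05)(1.65) = 0.2175
V(P + Q) = (1)²·2.0475 + (1)²·1.1275 + 2·(1)·(1)·0.2175 = 3.61

3.6100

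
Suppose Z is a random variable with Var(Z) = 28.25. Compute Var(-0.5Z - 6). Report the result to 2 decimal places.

Var(-0.5Z - 6) = (-0.5)²·Var(Z) = 0.25·28.25 = 7.0625

7.06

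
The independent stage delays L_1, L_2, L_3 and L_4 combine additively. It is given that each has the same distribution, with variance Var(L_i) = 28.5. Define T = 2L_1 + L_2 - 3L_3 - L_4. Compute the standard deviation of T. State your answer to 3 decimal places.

By independence, Var(T) = (2)²Var(L_1) + (1)²Var(L_2) + (-3)²Var(L_3) + (-1)²Var(L_4)
= (2)²·28.5 + (1)²·28.5 + (-3)²·28.5 + (-1)²·28.5 = 427.5
σ(T) = √427.5 ≈ 20.676

20.676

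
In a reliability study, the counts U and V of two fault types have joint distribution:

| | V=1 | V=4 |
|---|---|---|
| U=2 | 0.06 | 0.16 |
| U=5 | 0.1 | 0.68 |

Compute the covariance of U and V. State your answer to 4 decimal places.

E[U] = 4.34,  E[V] = 3.52
E[UV] = 15.5
Cov(U,V) = E[UV] − E[U]E[V] = 15.5 − (4.34)(3.52) = 0.2232

0.2232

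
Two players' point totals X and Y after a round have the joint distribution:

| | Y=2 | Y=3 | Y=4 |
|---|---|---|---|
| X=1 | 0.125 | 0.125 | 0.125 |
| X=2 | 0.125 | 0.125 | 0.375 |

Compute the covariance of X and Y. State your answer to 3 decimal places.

E[X] = 1.625,  E[Y] = 3.25
E[XY] = 5.375
Cov(X,Y) = E[XY] − E[X]E[Y] = 5.375 − (1.625)(3.25) = 0.09375

0.094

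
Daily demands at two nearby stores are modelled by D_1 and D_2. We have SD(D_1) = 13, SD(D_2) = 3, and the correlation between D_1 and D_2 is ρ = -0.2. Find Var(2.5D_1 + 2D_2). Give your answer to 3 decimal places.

1014.250

Var(D_1) = (13)² = 169;  Var(D_2) = (3)² = 9
cov(D_1,D_2) = ρ·SD(D_1)·SD(D_2) = -0.2·13·3 = -7.8
Var(2.5D_1 + 2D_2) = (2.5)²·Var(D_1) + (2)²·Var(D_2) + 2·(2.5)·(2)·cov(D_1,D_2)
= 6.25·169 + 4·9 + 10·-7.8 = 1014.25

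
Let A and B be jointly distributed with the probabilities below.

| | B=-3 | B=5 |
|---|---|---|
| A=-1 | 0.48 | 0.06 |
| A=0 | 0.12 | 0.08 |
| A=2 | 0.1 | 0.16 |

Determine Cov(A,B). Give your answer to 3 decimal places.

E[A] = -0.02,  E[B] = -0.6
E[AB] = 2.14
Cov(A,B) = E[AB] − E[A]E[B] = 2.14 − (-0.02)(-0.6) = 2.128

2.128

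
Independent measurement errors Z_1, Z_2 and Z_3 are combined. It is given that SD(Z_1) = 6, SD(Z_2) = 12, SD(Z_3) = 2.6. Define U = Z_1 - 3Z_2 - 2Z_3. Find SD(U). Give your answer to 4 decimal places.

var(Z_1) = 36, var(Z_2) = 144, var(Z_3) = 6.76
By independence, var(U) = (1)²var(Z_1) + (-3)²var(Z_2) + (-2)²var(Z_3)
= (1)²·36 + (-3)²·144 + (-2)²·6.76 = 1359.04
SD(U) = √1359.04 ≈ 36.8652

36.8652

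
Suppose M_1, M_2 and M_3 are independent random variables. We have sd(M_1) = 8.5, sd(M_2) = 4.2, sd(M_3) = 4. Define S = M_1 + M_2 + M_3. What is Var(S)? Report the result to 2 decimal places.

105.89

Var(M_1) = 72.25, Var(M_2) = 17.64, Var(M_3) = 16
By independence, Var(S) = (1)²Var(M_1) + (1)²Var(M_2) + (1)²Var(M_3)
= (1)²·72.25 + (1)²·17.64 + (1)²·16 = 105.89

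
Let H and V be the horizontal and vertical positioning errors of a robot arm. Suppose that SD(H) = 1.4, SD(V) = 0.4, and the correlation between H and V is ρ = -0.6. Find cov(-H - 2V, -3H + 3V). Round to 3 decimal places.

var(H) = (1.4)² = 1.96;  var(V) = (0.4)² = 0.16
cov(H,V) = ρ·SD(H)·SD(V) = -0.6·1.4·0.4 = -0.336
cov(-H - 2V, -3H + 3V) = (-1)(-3)var(H) + (-2)(3)var(V) + [(-1)(3) + (-2)(-3)]cov(H,V)
= 3·1.96 + -6·0.16 + 3·-0.336 = 3.912

3.912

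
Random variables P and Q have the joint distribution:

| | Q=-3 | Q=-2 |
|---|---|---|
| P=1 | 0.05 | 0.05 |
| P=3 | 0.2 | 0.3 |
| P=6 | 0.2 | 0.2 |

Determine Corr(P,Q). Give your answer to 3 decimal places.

E[P] = 4,  E[Q] = -2.45
E[PQ] = -9.85
Cov(P,Q) = E[PQ] − E[P]E[Q] = -9.85 − (4)(-2.45) = -0.05
V(P) = 3,  V(Q) = 0.2475
ρ = -0.05 / √(3·0.2475) ≈ -0.058

-0.058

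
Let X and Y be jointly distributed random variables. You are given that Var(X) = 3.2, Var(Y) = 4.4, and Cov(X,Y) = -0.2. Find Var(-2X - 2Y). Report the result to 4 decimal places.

Var(-2X - 2Y) = (-2)²·Var(X) + (-2)²·Var(Y) + 2·(-2)·(-2)·Cov(X,Y)
= 4·3.2 + 4·4.4 + 8·-0.2 = 28.8

28.8000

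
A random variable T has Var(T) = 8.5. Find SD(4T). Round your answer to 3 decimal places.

Var(4T) = (4)²·8.5 = 136
SD(4T) = √136 ≈ 11.662

11.662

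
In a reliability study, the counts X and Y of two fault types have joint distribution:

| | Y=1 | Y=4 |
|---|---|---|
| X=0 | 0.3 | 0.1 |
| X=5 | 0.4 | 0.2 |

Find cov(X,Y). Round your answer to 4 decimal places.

0.3000

E[X] = 3,  E[Y] = 1.9
E[XY] = 6
cov(X,Y) = E[XY] − E[X]E[Y] = 6 − (3)(1.9) = 0.3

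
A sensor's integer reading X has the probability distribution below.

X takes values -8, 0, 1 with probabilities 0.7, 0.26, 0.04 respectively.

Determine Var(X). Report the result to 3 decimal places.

E[X] = (-8)(0.7) + (0)(0.26) + (1)(0.04) = -5.56
E[X²] = (-8)²(0.7) + (0)²(0.26) + (1)²(0.04) = 44.84
Var(X) = E[X²] − (E[X])² = 44.84 − (-5.56)² = 13.9264

13.926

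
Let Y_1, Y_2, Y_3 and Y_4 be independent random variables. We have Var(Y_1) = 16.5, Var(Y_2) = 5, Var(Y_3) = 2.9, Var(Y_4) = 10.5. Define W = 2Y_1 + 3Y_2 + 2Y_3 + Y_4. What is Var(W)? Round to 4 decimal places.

By independence, Var(W) = (2)²Var(Y_1) + (3)²Var(Y_2) + (2)²Var(Y_3) + (1)²Var(Y_4)
= (2)²·16.5 + (3)²·5 + (2)²·2.9 + (1)²·10.5 = 133.1

133.1000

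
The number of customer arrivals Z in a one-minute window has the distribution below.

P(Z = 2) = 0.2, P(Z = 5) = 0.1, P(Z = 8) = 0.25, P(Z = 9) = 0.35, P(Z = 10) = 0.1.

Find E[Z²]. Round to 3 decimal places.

E[Z²] = (2)²(0.2) + (5)²(0.1) + (8)²(0.25) + (9)²(0.35) + (10)²(0.1) = 57.65

57.650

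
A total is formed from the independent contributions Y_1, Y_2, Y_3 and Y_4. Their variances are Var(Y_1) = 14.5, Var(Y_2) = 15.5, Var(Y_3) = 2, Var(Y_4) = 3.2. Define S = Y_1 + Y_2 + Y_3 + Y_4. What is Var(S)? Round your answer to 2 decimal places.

By independence, Var(S) = (1)²Var(Y_1) + (1)²Var(Y_2) + (1)²Var(Y_3) + (1)²Var(Y_4)
= (1)²·14.5 + (1)²·15.5 + (1)²·2 + (1)²·3.2 = 35.2

35.20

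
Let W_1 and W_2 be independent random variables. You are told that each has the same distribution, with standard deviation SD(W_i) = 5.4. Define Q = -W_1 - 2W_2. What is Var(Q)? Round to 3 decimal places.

145.800

Var(W_i) = (5.4)² = 29.16
By independence, Var(Q) = (-1)²Var(W_1) + (-2)²Var(W_2)
= (-1)²·29.16 + (-2)²·29.16 = 145.8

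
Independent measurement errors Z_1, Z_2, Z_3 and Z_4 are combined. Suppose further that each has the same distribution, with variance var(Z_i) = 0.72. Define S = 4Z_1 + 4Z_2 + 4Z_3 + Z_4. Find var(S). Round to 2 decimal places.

By independence, var(S) = (4)²var(Z_1) + (4)²var(Z_2) + (4)²var(Z_3) + (1)²var(Z_4)
= (4)²·0.72 + (4)²·0.72 + (4)²·0.72 + (1)²·0.72 = 35.28

35.28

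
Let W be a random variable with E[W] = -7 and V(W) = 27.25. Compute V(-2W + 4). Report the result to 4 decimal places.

109.0000

V(-2W + 4) = (-2)²·V(W) = 4·27.25 = 109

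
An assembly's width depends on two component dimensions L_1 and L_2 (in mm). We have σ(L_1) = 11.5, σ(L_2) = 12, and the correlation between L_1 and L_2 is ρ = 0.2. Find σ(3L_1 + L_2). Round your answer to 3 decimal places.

var(L_1) = (11.5)² = 132.25;  var(L_2) = (12)² = 144
Cov(L_1,L_2) = ρ·σ(L_1)·σ(L_2) = 0.2·11.5·12 = 27.6
var(3L_1 + L_2) = (3)²·var(L_1) + (1)²·var(L_2) + 2·(3)·(1)·Cov(L_1,L_2)
= 9·132.25 + 1·144 + 6·27.6 = 1499.85
σ(3L_1 + L_2) = √1499.85 ≈ 38.728

38.728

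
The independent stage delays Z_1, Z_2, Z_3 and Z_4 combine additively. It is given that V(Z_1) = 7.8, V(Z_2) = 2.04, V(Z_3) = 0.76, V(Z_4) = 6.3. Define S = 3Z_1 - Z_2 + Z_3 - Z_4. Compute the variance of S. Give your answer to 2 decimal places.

By independence, V(S) = (3)²V(Z_1) + (-1)²V(Z_2) + (1)²V(Z_3) + (-1)²V(Z_4)
= (3)²·7.8 + (-1)²·2.04 + (1)²·0.76 + (-1)²·6.3 = 79.3

79.30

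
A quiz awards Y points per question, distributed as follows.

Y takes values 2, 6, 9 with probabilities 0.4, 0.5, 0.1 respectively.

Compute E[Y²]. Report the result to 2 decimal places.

E[Y²] = (2)²(0.4) + (6)²(0.5) + (9)²(0.1) = 27.7

27.70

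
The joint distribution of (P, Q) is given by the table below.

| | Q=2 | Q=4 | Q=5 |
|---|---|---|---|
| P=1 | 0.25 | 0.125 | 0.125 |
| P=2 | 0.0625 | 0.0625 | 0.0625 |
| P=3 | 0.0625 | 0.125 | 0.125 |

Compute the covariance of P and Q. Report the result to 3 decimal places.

0.293

E[P] = 1.8125,  E[Q] = 3.5625
E[PQ] = 6.75
cov(P,Q) = E[PQ] − E[P]E[Q] = 6.75 − (1.8125)(3.5625) = 0.29296875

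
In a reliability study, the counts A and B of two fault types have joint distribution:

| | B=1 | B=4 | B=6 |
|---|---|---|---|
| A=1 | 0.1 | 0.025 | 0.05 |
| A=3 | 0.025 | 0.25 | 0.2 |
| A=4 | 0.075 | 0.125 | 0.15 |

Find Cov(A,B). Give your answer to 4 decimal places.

0.4750

E[A] = 3,  E[B] = 4.2
E[AB] = 13.075
Cov(A,B) = E[AB] − E[A]E[B] = 13.075 − (3)(4.2) = 0.475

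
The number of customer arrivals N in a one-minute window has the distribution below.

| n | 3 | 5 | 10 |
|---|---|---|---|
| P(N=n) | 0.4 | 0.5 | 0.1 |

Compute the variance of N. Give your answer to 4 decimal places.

4.0100

E[N] = (3)(0.4) + (5)(0.5) + (10)(0.1) = 4.7
E[N²] = (3)²(0.4) + (5)²(0.5) + (10)²(0.1) = 26.1
Var(N) = E[N²] − (E[N])² = 26.1 − (4.7)² = 4.01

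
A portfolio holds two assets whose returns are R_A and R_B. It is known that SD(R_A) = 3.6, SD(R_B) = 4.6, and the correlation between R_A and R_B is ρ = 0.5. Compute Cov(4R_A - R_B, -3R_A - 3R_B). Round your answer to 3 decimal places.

-166.560

Var(R_A) = (3.6)² = 12.96;  Var(R_B) = (4.6)² = 21.16
Cov(R_A,R_B) = ρ·SD(R_A)·SD(R_B) = 0.5·3.6·4.6 = 8.28
Cov(4R_A - R_B, -3R_A - 3R_B) = (4)(-3)Var(R_A) + (-1)(-3)Var(R_B) + [(4)(-3) + (-1)(-3)]Cov(R_A,R_B)
= -12·12.96 + 3·21.16 + -9·8.28 = -166.56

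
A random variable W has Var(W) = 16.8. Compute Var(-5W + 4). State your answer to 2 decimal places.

420.00

Var(-5W + 4) = (-5)²·Var(W) = 25·16.8 = 420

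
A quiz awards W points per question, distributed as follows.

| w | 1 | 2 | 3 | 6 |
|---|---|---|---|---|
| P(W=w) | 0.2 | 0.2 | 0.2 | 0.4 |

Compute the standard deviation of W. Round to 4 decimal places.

2.0591

E[W] = (1)(0.2) + (2)(0.2) + (3)(0.2) + (6)(0.4) = 3.6
E[W²] = (1)²(0.2) + (2)²(0.2) + (3)²(0.2) + (6)²(0.4) = 17.2
var(W) = E[W²] − (E[W])² = 17.2 − (3.6)² = 4.24
sd(W) = √4.24 ≈ 2.0591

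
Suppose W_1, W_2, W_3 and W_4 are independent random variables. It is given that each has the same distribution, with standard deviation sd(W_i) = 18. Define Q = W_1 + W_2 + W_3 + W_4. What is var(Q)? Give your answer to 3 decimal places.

var(W_i) = (18)² = 324
By independence, var(Q) = (1)²var(W_1) + (1)²var(W_2) + (1)²var(W_3) + (1)²var(W_4)
= (1)²·324 + (1)²·324 + (1)²·324 + (1)²·324 = 1296

1296.000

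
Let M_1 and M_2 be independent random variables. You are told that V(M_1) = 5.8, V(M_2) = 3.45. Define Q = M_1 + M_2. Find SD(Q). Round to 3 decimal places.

3.041

By independence, V(Q) = (1)²V(M_1) + (1)²V(M_2)
= (1)²·5.8 + (1)²·3.45 = 9.25
SD(Q) = √9.25 ≈ 3.041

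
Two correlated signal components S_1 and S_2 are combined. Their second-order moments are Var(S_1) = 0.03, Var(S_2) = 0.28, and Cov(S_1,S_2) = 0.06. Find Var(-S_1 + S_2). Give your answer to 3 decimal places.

0.190

Var(-S_1 + S_2) = (-1)²·Var(S_1) + (1)²·Var(S_2) + 2·(-1)·(1)·Cov(S_1,S_2)
= 1·0.03 + 1·0.28 + -2·0.06 = 0.19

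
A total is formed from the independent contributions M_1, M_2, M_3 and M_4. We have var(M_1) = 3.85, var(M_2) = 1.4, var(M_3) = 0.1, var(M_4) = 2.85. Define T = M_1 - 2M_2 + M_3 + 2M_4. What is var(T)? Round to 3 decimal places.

20.950

By independence, var(T) = (1)²var(M_1) + (-2)²var(M_2) + (1)²var(M_3) + (2)²var(M_4)
= (1)²·3.85 + (-2)²·1.4 + (1)²·0.1 + (2)²·2.85 = 20.95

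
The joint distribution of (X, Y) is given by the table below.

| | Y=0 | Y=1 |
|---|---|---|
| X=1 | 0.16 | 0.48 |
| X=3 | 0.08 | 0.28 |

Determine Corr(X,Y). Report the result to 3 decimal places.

0.031

E[X] = 1.72,  E[Y] = 0.76
E[XY] = 1.32
Cov(X,Y) = E[XY] − E[X]E[Y] = 1.32 − (1.72)(0.76) = 0.0128
V(X) = 0.9216,  V(Y) = 0.1824
ρ = 0.0128 / √(0.9216·0.1824) ≈ 0.031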